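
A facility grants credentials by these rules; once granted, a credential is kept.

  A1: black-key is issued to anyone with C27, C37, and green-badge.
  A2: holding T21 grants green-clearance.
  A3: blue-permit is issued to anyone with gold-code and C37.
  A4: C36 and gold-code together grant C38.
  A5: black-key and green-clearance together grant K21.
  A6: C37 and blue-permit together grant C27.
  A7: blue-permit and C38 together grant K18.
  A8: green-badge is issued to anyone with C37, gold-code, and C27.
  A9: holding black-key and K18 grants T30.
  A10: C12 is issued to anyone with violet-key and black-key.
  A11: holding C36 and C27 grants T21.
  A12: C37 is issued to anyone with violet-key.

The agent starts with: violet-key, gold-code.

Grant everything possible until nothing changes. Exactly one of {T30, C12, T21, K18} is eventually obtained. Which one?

C12

Holding violet-key grants C37 (A12).
Holding gold-code and C37 grants blue-permit (A3).
Holding C37 and blue-permit grants C27 (A6).
Holding C37, gold-code, and C27 grants green-badge (A8).
Holding C27, C37, and green-badge grants black-key (A1).
Holding violet-key and black-key grants C12 (A10).
K18 would need blue-permit and C38 (A7), but C38 is never granted. T21 would need C36 and C27 (A11), but C36 is never granted. T30 would need black-key and K18 (A9), but K18 is never granted.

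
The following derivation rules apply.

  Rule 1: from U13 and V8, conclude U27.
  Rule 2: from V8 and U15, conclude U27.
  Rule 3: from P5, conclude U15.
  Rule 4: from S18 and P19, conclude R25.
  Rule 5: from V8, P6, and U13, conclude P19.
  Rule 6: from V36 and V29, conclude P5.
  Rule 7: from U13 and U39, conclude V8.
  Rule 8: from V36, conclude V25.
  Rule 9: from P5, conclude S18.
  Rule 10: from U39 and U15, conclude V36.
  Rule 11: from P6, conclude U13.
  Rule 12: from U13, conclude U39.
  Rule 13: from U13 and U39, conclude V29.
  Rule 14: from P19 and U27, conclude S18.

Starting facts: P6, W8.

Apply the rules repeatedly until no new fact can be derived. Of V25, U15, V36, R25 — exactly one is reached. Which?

P6 holds, so U13 follows (Rule 11).
From U13, Rule 12 gives U39.
From U13 and U39, Rule 7 gives V8.
V8, P6, and U13 hold, so P19 follows (Rule 5).
From U13 and V8, Rule 1 gives U27.
From P19 and U27, Rule 14 gives S18.
From S18 and P19, Rule 4 gives R25.
V36 would need U39 and U15 (Rule 10), but U15 is never established. V25 would need V36 (Rule 8), but V36 is never established. U15 would need P5 (Rule 3), but P5 is never established.

R25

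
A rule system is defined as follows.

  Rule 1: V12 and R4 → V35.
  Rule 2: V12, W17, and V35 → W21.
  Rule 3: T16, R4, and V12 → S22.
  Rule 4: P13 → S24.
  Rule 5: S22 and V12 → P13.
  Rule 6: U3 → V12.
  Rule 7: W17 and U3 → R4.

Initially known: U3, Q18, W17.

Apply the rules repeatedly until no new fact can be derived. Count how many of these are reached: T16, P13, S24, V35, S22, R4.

W17 and U3 hold, so R4 follows (Rule 7).
U3 holds, so V12 follows (Rule 6).
From V12 and R4, Rule 1 gives V35.
No rule produces T16, and it is not given.
P13 would need S22 and V12 (Rule 5), but S22 is never established.
S24 would need P13 (Rule 4), but P13 is never established.
V35: reached.
S22 would need T16, R4, and V12 (Rule 3), but T16 is never established.
R4: reached.
Reached: V35 and R4 — 2 of the 6.

2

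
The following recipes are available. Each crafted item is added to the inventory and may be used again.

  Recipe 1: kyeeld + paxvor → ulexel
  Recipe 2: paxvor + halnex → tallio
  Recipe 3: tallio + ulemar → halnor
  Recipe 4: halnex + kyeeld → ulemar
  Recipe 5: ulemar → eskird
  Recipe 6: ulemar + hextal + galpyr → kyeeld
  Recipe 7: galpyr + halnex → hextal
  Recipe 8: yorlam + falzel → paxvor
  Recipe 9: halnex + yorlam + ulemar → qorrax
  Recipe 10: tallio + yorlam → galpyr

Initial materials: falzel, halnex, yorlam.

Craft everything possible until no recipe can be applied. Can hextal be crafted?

Yes

Using Recipe 8, yorlam and falzel make paxvor.
Using Recipe 2, paxvor and halnex make tallio.
Using Recipe 10, tallio and yorlam make galpyr.
galpyr + halnex → hextal (Recipe 7).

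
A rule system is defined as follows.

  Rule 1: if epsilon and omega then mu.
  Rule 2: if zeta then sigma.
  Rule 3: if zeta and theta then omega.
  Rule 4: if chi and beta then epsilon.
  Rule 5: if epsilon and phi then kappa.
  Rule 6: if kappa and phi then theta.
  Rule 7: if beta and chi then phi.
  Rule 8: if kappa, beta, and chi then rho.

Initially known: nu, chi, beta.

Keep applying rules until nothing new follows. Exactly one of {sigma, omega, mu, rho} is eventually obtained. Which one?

rho

From chi and beta, Rule 4 gives epsilon.
From beta and chi, Rule 7 gives phi.
epsilon and phi hold, so kappa follows (Rule 5).
From kappa, beta, and chi, Rule 8 gives rho.
sigma would need zeta (Rule 2), but zeta is never established. omega would need zeta and theta (Rule 3), but zeta is never established. mu would need epsilon and omega (Rule 1), but omega is never established.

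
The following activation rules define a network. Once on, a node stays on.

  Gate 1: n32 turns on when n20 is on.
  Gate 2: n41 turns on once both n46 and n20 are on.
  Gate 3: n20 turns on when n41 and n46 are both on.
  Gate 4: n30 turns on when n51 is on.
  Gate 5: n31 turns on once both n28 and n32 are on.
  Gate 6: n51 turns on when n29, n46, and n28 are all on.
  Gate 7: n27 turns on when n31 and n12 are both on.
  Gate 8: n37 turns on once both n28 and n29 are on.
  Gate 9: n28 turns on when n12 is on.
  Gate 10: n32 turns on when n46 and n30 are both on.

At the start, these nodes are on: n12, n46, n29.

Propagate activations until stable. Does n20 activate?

n20 would need n41 and n46 (Gate 3), but n41 never turns on.

No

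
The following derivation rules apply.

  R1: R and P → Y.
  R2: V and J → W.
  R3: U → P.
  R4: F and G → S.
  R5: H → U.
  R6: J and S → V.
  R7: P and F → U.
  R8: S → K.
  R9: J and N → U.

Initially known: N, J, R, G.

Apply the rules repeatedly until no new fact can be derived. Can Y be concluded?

Yes

From J and N, R9 gives U.
From U, R3 gives P.
R and P hold, so Y follows (R1).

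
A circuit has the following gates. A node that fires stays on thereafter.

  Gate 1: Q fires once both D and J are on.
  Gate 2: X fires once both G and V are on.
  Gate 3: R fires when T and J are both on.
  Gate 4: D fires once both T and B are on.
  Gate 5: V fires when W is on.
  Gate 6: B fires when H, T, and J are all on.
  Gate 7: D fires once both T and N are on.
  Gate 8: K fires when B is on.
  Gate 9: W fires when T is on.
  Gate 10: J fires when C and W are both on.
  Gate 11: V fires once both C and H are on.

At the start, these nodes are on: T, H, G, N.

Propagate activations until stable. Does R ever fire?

R would need T and J (Gate 3), but J never turns on.

No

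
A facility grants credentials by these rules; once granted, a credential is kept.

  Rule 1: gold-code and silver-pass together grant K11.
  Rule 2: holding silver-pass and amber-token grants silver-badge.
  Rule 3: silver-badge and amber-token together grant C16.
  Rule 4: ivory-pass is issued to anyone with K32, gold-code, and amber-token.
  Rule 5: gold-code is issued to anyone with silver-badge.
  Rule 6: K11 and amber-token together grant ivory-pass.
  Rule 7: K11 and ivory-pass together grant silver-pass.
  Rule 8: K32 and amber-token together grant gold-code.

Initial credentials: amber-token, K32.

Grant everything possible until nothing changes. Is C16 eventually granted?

No

C16 would need silver-badge and amber-token (Rule 3), but silver-badge is never granted.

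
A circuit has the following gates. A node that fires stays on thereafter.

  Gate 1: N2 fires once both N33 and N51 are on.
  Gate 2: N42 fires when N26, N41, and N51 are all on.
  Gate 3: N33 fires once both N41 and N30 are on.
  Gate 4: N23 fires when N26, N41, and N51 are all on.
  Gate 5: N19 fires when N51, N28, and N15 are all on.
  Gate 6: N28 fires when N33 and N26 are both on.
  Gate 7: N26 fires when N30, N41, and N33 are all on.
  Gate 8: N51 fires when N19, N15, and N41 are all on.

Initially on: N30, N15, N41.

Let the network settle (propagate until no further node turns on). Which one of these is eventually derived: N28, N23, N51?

Gate 3: N41 and N30 on → N33 on.
Gate 7: N30, N41, and N33 on → N26 on.
Gate 6: N33 and N26 on → N28 on.
N51 would need N19, N15, and N41 (Gate 8), but N19 never turns on. N23 would need N26, N41, and N51 (Gate 4), but N51 never turns on.

N28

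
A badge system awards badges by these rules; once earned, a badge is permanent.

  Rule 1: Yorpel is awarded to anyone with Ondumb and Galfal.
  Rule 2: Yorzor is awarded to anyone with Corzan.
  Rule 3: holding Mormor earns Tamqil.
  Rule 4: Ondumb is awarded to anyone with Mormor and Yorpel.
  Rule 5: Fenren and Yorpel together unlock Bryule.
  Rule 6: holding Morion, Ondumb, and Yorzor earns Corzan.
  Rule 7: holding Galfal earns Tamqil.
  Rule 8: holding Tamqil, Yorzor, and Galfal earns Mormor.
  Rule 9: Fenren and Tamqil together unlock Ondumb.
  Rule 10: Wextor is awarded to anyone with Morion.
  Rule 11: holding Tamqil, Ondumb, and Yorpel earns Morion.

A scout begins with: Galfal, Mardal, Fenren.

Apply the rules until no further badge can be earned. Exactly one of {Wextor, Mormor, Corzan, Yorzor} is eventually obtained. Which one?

With Galfal, Tamqil is earned (Rule 7).
With Fenren and Tamqil, Ondumb is earned (Rule 9).
With Ondumb and Galfal, Yorpel is earned (Rule 1).
With Tamqil, Ondumb, and Yorpel, Morion is earned (Rule 11).
With Morion, Wextor is earned (Rule 10).
Yorzor would need Corzan (Rule 2), but Corzan is never earned. Corzan would need Morion, Ondumb, and Yorzor (Rule 6), but Yorzor is never earned. Mormor would need Tamqil, Yorzor, and Galfal (Rule 8), but Yorzor is never earned.

Wextor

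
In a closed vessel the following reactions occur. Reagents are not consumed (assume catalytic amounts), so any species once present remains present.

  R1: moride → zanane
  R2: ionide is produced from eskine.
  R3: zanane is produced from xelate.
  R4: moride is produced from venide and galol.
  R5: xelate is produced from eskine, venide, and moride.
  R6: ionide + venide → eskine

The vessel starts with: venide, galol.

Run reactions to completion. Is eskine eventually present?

eskine would need ionide and venide (R6), but ionide never forms.

No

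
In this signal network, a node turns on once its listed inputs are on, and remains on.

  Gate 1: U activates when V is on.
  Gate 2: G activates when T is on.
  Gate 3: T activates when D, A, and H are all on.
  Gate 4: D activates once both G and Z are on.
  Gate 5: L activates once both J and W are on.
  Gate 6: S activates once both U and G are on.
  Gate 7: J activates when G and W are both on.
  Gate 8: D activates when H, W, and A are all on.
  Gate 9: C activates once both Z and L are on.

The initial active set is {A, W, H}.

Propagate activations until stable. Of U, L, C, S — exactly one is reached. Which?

L

Gate 8: H, W, and A on → D on.
D, A, and H are on, so T activates (Gate 3).
T is on, so G activates (Gate 2).
G and W are on, so J activates (Gate 7).
J and W are on, so L activates (Gate 5).
S would need U and G (Gate 6), but U never turns on. U would need V (Gate 1), but V never turns on. C would need Z and L (Gate 9), but Z never turns on.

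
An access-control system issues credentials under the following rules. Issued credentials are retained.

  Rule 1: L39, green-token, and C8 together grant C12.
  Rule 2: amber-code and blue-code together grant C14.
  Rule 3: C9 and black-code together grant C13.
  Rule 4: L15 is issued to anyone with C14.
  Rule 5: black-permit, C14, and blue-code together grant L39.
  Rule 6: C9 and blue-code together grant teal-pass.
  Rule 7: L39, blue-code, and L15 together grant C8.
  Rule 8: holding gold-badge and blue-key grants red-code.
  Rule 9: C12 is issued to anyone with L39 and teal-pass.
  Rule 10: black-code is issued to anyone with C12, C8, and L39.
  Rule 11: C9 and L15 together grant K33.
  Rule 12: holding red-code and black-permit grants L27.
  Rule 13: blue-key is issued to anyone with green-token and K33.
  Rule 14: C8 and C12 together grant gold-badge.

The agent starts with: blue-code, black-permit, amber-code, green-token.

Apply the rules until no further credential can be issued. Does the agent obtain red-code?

red-code would need gold-badge and blue-key (Rule 8), but blue-key is never granted.

No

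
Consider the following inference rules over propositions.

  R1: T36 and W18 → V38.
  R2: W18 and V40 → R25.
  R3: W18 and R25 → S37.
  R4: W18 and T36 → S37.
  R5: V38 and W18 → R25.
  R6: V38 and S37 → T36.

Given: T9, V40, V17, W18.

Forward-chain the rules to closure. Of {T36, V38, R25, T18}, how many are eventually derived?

1

From W18 and V40, R2 gives R25.
T36 would need V38 and S37 (R6), but V38 is never established.
V38 would need T36 and W18 (R1), but T36 is never established.
R25: reached.
No rule produces T18, and it is not given.
Reached: R25 — 1 of the 4.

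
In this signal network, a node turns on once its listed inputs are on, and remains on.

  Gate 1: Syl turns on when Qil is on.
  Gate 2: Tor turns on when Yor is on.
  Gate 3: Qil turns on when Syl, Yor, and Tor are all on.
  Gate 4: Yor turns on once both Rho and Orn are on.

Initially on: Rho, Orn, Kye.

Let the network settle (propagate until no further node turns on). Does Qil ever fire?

Qil would need Syl, Yor, and Tor (Gate 3), but Syl never turns on.

No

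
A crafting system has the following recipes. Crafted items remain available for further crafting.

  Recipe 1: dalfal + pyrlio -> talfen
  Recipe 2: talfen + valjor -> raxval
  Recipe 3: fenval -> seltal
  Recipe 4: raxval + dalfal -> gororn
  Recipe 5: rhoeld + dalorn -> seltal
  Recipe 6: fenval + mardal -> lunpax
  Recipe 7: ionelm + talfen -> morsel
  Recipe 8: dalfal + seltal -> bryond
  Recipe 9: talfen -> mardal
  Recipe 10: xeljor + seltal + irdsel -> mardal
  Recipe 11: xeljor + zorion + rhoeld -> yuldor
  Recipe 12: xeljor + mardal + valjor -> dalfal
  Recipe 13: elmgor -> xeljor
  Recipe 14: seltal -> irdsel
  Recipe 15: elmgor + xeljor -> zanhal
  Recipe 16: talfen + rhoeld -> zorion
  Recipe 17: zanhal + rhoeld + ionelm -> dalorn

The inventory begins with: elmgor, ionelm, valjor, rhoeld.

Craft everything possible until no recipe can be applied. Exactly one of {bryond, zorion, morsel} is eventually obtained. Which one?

bryond

Using Recipe 13, elmgor makes xeljor.
Using Recipe 15, elmgor and xeljor make zanhal.
Using Recipe 17, zanhal, rhoeld, and ionelm make dalorn.
rhoeld + dalorn -> seltal (Recipe 5).
seltal -> irdsel (Recipe 14).
Using Recipe 10, xeljor, seltal, and irdsel make mardal.
xeljor + mardal + valjor -> dalfal (Recipe 12).
Using Recipe 8, dalfal and seltal make bryond.
zorion would need talfen and rhoeld (Recipe 16), but talfen is never obtained. morsel would need ionelm and talfen (Recipe 7), but talfen is never obtained.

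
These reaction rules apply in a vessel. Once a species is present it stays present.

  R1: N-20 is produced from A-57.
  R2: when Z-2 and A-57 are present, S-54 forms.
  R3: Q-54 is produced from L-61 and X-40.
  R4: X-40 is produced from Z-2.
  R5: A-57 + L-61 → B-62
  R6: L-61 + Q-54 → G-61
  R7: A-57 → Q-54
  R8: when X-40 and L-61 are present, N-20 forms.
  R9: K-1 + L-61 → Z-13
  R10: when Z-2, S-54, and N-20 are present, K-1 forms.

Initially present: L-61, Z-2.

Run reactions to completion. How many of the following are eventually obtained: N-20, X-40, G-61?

Z-2 present → X-40 forms (R4).
L-61 and X-40 present → Q-54 forms (R3).
X-40 and L-61 present → N-20 forms (R8).
L-61 and Q-54 present → G-61 forms (R6).
N-20: reached.
X-40: reached.
G-61: reached.
All 3 are reached.

3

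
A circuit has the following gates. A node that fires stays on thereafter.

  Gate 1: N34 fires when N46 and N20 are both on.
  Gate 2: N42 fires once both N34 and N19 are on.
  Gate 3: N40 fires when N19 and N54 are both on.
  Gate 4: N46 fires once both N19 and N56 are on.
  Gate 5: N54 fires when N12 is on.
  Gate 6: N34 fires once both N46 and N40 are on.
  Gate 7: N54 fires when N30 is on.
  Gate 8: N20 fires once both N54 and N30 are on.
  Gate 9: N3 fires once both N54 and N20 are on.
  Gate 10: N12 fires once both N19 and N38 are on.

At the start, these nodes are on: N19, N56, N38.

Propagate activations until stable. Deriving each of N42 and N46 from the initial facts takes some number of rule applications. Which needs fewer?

N46: N19 and N56 are on, so N46 fires (Gate 4). [1 rule application]
N42: N19 and N56 are on, so N46 fires (Gate 4). Gate 10: N19 and N38 on → N12 on. Gate 5: N12 on → N54 on. N19 and N54 are on, so N40 fires (Gate 3). Gate 6: N46 and N40 on → N34 on. N34 and N19 are on, so N42 fires (Gate 2). [6 rule applications]
N46 needs fewer.

N46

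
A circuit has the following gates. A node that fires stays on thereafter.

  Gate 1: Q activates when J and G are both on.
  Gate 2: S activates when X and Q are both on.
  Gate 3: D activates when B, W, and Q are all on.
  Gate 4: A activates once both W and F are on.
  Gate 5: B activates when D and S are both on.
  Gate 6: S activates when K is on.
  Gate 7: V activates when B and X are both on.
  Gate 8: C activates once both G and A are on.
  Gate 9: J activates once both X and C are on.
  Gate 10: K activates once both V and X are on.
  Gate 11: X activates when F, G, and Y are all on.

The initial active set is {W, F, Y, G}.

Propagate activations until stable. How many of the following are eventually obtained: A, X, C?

3

F, G, and Y are on, so X activates (Gate 11).
Gate 4: W and F on → A on.
G and A are on, so C activates (Gate 8).
A: reached.
X: reached.
C: reached.
All 3 are reached.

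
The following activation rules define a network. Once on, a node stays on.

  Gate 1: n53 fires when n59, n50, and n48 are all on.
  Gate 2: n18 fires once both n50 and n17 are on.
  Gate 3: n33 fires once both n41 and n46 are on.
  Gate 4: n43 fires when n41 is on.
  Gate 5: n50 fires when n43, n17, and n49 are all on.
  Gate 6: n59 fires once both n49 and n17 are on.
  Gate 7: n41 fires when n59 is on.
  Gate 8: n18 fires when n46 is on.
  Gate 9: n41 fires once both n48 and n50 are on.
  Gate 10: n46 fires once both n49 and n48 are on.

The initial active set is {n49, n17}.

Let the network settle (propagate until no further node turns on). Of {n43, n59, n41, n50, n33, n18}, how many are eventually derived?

5

Gate 6: n49 and n17 on → n59 on.
Gate 7: n59 on → n41 on.
n41 is on, so n43 fires (Gate 4).
n43, n17, and n49 are on, so n50 fires (Gate 5).
Gate 2: n50 and n17 on → n18 on.
n43: reached.
n59: reached.
n41: reached.
n50: reached.
n33 would need n41 and n46 (Gate 3), but n46 never turns on.
n18: reached.
Reached: n43, n59, n41, n50, and n18 — 5 of the 6.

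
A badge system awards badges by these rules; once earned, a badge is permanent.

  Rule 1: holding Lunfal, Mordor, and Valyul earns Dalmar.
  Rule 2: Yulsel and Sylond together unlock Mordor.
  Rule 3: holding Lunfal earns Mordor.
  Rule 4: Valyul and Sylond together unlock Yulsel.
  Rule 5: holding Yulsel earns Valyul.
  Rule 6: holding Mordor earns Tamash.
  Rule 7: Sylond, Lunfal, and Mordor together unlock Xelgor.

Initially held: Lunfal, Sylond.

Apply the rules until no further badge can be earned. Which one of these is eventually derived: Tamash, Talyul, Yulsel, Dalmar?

Tamash

With Lunfal, Mordor is earned (Rule 3).
With Mordor, Tamash is earned (Rule 6).
Yulsel would need Valyul and Sylond (Rule 4), but Valyul is never earned. Dalmar would need Lunfal, Mordor, and Valyul (Rule 1), but Valyul is never earned. No rule produces Talyul, and it is not given.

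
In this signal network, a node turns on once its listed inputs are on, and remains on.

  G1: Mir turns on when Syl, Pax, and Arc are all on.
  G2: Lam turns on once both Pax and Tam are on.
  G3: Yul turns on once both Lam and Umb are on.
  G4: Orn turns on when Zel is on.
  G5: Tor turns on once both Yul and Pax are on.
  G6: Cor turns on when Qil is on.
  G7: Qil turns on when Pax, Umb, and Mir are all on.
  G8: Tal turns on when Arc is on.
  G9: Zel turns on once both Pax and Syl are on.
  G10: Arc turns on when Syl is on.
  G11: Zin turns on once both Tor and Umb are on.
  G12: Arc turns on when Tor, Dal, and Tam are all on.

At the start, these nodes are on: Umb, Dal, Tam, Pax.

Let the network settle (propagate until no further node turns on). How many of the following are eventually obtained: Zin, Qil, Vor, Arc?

G2: Pax and Tam on → Lam on.
G3: Lam and Umb on → Yul on.
Yul and Pax are on, so Tor turns on (G5).
Tor and Umb are on, so Zin turns on (G11).
G12: Tor, Dal, and Tam on → Arc on.
Zin: reached.
Qil would need Pax, Umb, and Mir (G7), but Mir never turns on.
No rule produces Vor, and it is not given.
Arc: reached.
Reached: Zin and Arc — 2 of the 4.

2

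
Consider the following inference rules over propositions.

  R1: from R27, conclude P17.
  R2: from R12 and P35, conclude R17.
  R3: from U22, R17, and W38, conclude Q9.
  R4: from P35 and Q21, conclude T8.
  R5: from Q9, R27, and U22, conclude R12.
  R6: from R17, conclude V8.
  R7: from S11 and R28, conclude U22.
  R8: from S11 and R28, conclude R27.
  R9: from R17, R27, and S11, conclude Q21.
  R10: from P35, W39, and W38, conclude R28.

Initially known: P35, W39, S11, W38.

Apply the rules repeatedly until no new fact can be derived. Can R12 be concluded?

No

R12 would need Q9, R27, and U22 (R5), but Q9 is never established.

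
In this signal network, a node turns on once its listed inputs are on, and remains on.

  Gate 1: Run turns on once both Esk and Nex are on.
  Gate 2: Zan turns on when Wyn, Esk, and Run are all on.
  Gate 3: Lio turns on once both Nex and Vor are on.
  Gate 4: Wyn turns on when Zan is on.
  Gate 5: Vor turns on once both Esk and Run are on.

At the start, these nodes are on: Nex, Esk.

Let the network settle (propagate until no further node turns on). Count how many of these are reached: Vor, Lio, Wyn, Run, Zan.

3

Esk and Nex are on, so Run turns on (Gate 1).
Gate 5: Esk and Run on → Vor on.
Gate 3: Nex and Vor on → Lio on.
Vor: reached.
Lio: reached.
Wyn would need Zan (Gate 4), but Zan never turns on.
Run: reached.
Zan would need Wyn, Esk, and Run (Gate 2), but Wyn never turns on.
Reached: Vor, Lio, and Run — 3 of the 5.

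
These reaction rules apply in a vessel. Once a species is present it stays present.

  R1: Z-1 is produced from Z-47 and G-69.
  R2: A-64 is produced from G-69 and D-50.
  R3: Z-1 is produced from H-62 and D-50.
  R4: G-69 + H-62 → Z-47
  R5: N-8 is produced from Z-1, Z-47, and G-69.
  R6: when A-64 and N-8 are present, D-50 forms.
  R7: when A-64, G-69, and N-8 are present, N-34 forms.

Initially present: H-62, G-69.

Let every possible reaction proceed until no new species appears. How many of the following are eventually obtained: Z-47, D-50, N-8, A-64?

2

G-69 and H-62 present → Z-47 forms (R4).
Z-47 and G-69 present → Z-1 forms (R1).
Z-1, Z-47, and G-69 present → N-8 forms (R5).
Z-47: reached.
D-50 would need A-64 and N-8 (R6), but A-64 never forms.
N-8: reached.
A-64 would need G-69 and D-50 (R2), but D-50 never forms.
Reached: Z-47 and N-8 — 2 of the 4.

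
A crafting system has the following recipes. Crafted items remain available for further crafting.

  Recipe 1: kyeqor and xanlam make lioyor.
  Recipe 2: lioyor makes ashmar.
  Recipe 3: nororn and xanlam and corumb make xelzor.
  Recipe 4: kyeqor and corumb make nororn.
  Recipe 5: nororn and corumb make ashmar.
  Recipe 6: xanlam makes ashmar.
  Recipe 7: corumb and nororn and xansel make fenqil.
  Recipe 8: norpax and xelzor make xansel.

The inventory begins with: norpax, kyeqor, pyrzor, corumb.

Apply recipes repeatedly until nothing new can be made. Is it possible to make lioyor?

lioyor would need kyeqor and xanlam (Recipe 1), but xanlam is never obtained.

No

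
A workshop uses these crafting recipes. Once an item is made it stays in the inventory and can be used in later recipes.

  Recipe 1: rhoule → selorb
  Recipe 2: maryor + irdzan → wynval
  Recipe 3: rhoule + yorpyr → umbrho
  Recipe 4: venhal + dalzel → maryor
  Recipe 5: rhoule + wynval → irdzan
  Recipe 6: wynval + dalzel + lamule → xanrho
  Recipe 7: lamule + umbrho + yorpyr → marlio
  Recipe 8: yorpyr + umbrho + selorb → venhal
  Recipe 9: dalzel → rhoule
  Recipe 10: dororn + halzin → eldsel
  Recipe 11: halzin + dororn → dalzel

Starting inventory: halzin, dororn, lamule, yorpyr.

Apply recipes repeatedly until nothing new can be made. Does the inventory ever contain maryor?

Yes

Using Recipe 11, halzin and dororn make dalzel.
Using Recipe 9, dalzel makes rhoule.
Using Recipe 3, rhoule and yorpyr make umbrho.
Using Recipe 1, rhoule makes selorb.
Using Recipe 8, yorpyr, umbrho, and selorb make venhal.
venhal + dalzel → maryor (Recipe 4).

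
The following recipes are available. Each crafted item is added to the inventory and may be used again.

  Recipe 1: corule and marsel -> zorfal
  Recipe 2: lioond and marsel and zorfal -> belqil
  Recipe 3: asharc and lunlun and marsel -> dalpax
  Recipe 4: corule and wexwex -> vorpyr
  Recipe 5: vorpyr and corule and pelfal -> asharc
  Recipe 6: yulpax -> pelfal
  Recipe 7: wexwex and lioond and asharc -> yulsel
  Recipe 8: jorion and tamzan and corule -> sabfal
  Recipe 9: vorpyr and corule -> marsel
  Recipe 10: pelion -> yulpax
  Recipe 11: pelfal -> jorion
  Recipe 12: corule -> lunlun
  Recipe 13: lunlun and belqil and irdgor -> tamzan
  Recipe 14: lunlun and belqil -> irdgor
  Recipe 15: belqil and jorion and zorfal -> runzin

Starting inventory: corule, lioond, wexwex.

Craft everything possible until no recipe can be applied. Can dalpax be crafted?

No

dalpax would need asharc, lunlun, and marsel (Recipe 3), but asharc is never obtained.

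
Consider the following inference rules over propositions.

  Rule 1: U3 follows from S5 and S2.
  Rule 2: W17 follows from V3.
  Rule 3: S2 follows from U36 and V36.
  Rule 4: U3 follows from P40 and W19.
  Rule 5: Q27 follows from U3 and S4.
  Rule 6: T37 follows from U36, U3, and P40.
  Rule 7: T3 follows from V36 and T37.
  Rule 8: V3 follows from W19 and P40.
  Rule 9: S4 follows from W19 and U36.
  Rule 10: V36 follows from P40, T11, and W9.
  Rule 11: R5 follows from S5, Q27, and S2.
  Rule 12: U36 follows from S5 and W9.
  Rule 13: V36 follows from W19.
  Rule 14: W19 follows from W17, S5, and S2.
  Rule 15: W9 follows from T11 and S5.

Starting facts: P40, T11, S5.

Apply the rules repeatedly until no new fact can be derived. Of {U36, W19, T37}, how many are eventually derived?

From T11 and S5, Rule 15 gives W9.
From P40, T11, and W9, Rule 10 gives V36.
From S5 and W9, Rule 12 gives U36.
From U36 and V36, Rule 3 gives S2.
S5 and S2 hold, so U3 follows (Rule 1).
U36, U3, and P40 hold, so T37 follows (Rule 6).
U36: reached.
W19 would need W17, S5, and S2 (Rule 14), but W17 is never established.
T37: reached.
Reached: U36 and T37 — 2 of the 3.

2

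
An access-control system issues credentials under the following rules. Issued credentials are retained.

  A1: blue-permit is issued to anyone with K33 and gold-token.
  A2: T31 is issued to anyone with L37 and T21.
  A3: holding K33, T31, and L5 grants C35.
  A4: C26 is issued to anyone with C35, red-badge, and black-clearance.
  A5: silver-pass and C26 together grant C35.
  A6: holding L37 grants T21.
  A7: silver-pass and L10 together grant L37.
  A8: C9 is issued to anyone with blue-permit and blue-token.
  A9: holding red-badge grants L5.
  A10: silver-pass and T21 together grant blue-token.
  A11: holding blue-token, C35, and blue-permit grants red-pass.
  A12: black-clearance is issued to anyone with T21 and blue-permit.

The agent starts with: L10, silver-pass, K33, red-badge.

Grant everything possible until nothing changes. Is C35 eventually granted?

Yes

Holding silver-pass and L10 grants L37 (A7).
Holding red-badge grants L5 (A9).
Holding L37 grants T21 (A6).
Holding L37 and T21 grants T31 (A2).
Holding K33, T31, and L5 grants C35 (A3).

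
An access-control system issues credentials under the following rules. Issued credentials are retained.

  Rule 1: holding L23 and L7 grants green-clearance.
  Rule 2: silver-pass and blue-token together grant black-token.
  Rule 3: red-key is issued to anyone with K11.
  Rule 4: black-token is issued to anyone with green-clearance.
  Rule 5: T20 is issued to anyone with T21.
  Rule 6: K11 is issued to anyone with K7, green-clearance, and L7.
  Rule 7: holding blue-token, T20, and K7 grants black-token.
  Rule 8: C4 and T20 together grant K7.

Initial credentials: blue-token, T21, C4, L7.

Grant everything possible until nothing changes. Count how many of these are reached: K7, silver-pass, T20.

Holding T21 grants T20 (Rule 5).
Holding C4 and T20 grants K7 (Rule 8).
K7: reached.
No rule produces silver-pass, and it is not given.
T20: reached.
Reached: K7 and T20 — 2 of the 3.

2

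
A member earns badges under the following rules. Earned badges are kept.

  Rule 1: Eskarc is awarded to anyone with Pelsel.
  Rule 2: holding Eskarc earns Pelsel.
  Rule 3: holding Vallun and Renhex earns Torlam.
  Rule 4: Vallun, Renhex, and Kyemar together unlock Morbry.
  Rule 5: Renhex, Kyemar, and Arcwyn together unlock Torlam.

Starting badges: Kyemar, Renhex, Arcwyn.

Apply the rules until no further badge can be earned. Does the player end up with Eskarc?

Eskarc would need Pelsel (Rule 1), but Pelsel is never earned.

No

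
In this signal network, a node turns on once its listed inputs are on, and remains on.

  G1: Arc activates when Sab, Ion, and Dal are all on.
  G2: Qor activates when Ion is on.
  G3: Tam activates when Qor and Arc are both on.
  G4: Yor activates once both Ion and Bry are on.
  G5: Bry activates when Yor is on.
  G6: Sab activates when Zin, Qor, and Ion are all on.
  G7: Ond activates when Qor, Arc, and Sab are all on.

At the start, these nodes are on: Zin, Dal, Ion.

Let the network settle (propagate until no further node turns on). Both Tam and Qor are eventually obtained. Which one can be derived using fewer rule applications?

Qor

Qor: Ion is on, so Qor activates (G2). [1 rule application]
Tam: Ion is on, so Qor activates (G2). Zin, Qor, and Ion are on, so Sab activates (G6). Sab, Ion, and Dal are on, so Arc activates (G1). G3: Qor and Arc on → Tam on. [4 rule applications]
Qor needs fewer.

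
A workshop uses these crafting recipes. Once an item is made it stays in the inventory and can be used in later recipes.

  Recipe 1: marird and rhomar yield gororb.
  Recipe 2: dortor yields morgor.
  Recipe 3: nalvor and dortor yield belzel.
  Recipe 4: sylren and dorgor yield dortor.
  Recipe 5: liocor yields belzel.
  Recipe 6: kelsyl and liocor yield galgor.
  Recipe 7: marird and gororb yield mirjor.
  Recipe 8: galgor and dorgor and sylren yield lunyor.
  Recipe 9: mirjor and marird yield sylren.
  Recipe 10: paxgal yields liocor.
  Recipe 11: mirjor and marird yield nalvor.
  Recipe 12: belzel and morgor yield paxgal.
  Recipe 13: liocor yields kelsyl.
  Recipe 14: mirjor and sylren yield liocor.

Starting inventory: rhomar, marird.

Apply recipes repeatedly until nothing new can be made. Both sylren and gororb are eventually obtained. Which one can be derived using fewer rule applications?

gororb

gororb: Using Recipe 1, marird and rhomar make gororb. [1 rule application]
sylren: Using Recipe 1, marird and rhomar make gororb. Using Recipe 7, marird and gororb make mirjor. Using Recipe 9, mirjor and marird make sylren. [3 rule applications]
gororb needs fewer.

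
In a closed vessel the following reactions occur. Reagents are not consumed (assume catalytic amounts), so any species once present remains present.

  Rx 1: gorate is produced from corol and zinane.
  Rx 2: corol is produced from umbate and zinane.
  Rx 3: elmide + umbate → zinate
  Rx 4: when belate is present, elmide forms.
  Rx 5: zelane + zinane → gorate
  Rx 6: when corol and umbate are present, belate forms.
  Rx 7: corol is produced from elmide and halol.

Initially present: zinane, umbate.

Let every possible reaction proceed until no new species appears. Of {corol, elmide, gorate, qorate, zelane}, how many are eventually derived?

umbate and zinane present → corol forms (Rx 2).
corol and umbate present → belate forms (Rx 6).
corol and zinane present → gorate forms (Rx 1).
belate present → elmide forms (Rx 4).
corol: reached.
elmide: reached.
gorate: reached.
No rule produces qorate, and it is not given.
No rule produces zelane, and it is not given.
Reached: corol, elmide, and gorate — 3 of the 5.

3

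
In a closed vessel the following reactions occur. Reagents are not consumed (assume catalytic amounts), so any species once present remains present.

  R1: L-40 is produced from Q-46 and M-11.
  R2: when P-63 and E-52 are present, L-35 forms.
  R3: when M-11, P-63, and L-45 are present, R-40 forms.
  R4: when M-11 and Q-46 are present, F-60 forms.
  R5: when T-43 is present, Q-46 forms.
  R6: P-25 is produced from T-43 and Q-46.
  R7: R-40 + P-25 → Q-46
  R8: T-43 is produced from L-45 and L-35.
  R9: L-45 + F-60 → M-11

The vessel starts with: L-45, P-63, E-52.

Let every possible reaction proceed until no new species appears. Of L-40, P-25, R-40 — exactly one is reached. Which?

P-25

P-63 and E-52 present → L-35 forms (R2).
L-45 and L-35 present → T-43 forms (R8).
T-43 present → Q-46 forms (R5).
T-43 and Q-46 present → P-25 forms (R6).
L-40 would need Q-46 and M-11 (R1), but M-11 never forms. R-40 would need M-11, P-63, and L-45 (R3), but M-11 never forms.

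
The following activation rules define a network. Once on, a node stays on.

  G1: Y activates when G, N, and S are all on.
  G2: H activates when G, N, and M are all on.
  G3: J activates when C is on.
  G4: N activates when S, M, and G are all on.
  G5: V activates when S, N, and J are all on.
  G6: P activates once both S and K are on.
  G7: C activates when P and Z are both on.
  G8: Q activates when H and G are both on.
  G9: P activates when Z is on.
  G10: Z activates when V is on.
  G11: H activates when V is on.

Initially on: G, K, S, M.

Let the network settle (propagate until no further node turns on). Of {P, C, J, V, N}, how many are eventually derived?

G4: S, M, and G on → N on.
S and K are on, so P activates (G6).
P: reached.
C would need P and Z (G7), but Z never turns on.
J would need C (G3), but C never turns on.
V would need S, N, and J (G5), but J never turns on.
N: reached.
Reached: P and N — 2 of the 5.

2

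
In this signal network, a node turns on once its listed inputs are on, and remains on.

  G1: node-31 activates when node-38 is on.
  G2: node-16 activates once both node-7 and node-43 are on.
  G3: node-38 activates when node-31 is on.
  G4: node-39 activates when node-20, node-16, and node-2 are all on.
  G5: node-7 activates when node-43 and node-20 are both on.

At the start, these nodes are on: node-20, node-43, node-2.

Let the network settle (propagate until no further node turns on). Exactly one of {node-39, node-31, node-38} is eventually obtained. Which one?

node-39

node-43 and node-20 are on, so node-7 activates (G5).
node-7 and node-43 are on, so node-16 activates (G2).
G4: node-20, node-16, and node-2 on → node-39 on.
node-31 would need node-38 (G1), but node-38 never turns on. node-38 would need node-31 (G3), but node-31 never turns on.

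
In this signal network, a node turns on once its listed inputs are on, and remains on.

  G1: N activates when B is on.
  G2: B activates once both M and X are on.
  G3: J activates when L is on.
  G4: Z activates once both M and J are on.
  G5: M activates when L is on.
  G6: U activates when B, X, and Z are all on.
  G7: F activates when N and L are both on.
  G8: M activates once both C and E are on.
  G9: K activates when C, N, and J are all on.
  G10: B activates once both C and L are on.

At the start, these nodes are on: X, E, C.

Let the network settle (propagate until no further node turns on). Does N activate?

Yes

G8: C and E on → M on.
G2: M and X on → B on.
B is on, so N activates (G1).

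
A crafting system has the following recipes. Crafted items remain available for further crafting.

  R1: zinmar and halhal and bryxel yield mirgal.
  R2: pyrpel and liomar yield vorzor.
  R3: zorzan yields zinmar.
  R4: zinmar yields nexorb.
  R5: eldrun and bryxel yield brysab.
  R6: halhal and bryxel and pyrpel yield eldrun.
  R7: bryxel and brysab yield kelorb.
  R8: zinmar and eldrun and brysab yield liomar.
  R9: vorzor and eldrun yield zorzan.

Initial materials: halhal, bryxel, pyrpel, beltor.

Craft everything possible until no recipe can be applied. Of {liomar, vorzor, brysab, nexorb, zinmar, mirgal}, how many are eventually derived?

halhal and bryxel and pyrpel → eldrun (R6).
Using R5, eldrun and bryxel make brysab.
liomar would need zinmar, eldrun, and brysab (R8), but zinmar is never obtained.
vorzor would need pyrpel and liomar (R2), but liomar is never obtained.
brysab: reached.
nexorb would need zinmar (R4), but zinmar is never obtained.
zinmar would need zorzan (R3), but zorzan is never obtained.
mirgal would need zinmar, halhal, and bryxel (R1), but zinmar is never obtained.
Reached: brysab — 1 of the 6.

1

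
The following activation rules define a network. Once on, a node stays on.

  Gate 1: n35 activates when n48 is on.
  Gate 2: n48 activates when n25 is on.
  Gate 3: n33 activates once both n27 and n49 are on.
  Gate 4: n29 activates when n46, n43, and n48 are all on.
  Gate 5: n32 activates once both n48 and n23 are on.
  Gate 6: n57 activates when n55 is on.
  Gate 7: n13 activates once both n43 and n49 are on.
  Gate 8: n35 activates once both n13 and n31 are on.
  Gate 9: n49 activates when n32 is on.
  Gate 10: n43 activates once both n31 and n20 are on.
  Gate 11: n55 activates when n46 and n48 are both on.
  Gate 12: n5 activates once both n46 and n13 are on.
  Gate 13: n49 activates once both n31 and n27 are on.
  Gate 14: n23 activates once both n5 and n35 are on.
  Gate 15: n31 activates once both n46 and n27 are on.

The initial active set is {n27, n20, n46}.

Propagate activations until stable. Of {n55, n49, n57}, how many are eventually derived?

1

n46 and n27 are on, so n31 activates (Gate 15).
n31 and n27 are on, so n49 activates (Gate 13).
n55 would need n46 and n48 (Gate 11), but n48 never turns on.
n49: reached.
n57 would need n55 (Gate 6), but n55 never turns on.
Reached: n49 — 1 of the 3.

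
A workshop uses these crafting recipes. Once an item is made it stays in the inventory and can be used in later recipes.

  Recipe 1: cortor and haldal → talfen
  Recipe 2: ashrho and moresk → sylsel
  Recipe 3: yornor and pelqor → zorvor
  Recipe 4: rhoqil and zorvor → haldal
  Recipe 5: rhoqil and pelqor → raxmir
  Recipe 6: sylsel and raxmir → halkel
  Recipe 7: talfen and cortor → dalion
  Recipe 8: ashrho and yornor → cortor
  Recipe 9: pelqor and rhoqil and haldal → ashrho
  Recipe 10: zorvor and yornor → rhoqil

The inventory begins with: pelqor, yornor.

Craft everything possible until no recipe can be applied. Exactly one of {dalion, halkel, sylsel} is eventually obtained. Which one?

dalion

yornor and pelqor → zorvor (Recipe 3).
Using Recipe 10, zorvor and yornor make rhoqil.
Using Recipe 4, rhoqil and zorvor make haldal.
Using Recipe 9, pelqor, rhoqil, and haldal make ashrho.
Using Recipe 8, ashrho and yornor make cortor.
Using Recipe 1, cortor and haldal make talfen.
Using Recipe 7, talfen and cortor make dalion.
halkel would need sylsel and raxmir (Recipe 6), but sylsel is never obtained. sylsel would need ashrho and moresk (Recipe 2), but moresk is never obtained.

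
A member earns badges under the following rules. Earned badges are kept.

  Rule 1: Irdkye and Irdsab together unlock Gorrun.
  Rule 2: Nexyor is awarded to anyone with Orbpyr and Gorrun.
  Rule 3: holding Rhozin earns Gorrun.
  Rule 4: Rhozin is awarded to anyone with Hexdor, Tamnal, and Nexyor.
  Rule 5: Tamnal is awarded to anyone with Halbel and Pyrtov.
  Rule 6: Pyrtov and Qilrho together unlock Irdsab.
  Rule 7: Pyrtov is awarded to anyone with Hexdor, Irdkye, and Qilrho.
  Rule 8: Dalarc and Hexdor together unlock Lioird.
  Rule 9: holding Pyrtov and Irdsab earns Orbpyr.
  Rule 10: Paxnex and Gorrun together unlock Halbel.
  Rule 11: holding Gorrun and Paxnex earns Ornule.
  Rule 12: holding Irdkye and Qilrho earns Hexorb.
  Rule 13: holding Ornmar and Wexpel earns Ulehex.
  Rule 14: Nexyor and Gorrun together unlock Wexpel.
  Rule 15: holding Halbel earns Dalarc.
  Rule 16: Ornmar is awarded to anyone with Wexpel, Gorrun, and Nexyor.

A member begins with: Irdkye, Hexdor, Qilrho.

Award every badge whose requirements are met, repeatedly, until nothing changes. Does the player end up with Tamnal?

Tamnal would need Halbel and Pyrtov (Rule 5), but Halbel is never earned.

No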